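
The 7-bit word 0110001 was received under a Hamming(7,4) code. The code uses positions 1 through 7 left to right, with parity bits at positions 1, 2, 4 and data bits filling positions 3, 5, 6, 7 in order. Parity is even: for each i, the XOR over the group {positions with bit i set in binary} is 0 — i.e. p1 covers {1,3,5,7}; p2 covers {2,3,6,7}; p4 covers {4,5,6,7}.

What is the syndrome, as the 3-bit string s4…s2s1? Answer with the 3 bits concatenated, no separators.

110

s1 (pos 1,3,5,7): 0⊕1⊕0⊕1 = 0
s2 (pos 2,3,6,7): 1⊕1⊕0⊕1 = 1
s4 (pos 4,5,6,7): 0⊕0⊕0⊕1 = 1
Syndrome s4…s1 = 110 → error at position 6.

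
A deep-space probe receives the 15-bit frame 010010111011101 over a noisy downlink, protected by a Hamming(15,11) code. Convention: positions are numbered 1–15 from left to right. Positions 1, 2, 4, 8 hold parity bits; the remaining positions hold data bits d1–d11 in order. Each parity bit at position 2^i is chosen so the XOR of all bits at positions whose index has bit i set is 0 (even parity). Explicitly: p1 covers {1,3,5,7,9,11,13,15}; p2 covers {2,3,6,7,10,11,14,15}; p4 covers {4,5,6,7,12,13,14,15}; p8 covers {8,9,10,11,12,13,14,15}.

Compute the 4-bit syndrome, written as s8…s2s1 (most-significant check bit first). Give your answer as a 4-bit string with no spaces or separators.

0100

s1 (pos 1,3,5,7,9,11,13,15): 0⊕0⊕1⊕1⊕1⊕1⊕1⊕1 = 0
s2 (pos 2,3,6,7,10,11,14,15): 1⊕0⊕0⊕1⊕0⊕1⊕0⊕1 = 0
s4 (pos 4,5,6,7,12,13,14,15): 0⊕1⊕0⊕1⊕1⊕1⊕0⊕1 = 1
s8 (pos 8,9,10,11,12,13,14,15): 1⊕1⊕0⊕1⊕1⊕1⊕0⊕1 = 0
Syndrome s8…s1 = 0100 → error at position 4.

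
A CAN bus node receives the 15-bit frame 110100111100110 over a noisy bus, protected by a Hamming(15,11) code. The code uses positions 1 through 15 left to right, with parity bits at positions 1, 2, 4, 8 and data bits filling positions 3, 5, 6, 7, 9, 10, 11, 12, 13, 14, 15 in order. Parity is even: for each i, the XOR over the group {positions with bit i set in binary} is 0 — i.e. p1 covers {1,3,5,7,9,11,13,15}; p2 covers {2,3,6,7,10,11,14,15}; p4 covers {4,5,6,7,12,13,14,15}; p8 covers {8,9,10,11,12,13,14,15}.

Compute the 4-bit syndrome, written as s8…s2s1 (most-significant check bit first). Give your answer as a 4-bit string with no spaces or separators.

1000

s1 (pos 1,3,5,7,9,11,13,15): 1⊕0⊕0⊕1⊕1⊕0⊕1⊕0 = 0
s2 (pos 2,3,6,7,10,11,14,15): 1⊕0⊕0⊕1⊕1⊕0⊕1⊕0 = 0
s4 (pos 4,5,6,7,12,13,14,15): 1⊕0⊕0⊕1⊕0⊕1⊕1⊕0 = 0
s8 (pos 8,9,10,11,12,13,14,15): 1⊕1⊕1⊕0⊕0⊕1⊕1⊕0 = 1
Syndrome s8…s1 = 1000 → error at position 8.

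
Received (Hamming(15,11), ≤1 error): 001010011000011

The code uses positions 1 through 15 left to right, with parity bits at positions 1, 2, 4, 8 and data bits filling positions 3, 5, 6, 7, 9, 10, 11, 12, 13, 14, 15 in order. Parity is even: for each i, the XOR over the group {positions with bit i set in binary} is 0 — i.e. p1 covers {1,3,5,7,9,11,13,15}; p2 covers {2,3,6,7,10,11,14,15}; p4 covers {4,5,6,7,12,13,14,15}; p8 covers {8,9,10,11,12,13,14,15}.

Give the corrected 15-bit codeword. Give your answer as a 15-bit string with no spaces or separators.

001011011000011

s1 (pos 1,3,5,7,9,11,13,15): 0⊕1⊕1⊕0⊕1⊕0⊕0⊕1 = 0
s2 (pos 2,3,6,7,10,11,14,15): 0⊕1⊕0⊕0⊕0⊕0⊕1⊕1 = 1
s4 (pos 4,5,6,7,12,13,14,15): 0⊕1⊕0⊕0⊕0⊕0⊕1⊕1 = 1
s8 (pos 8,9,10,11,12,13,14,15): 1⊕1⊕0⊕0⊕0⊕0⊕1⊕1 = 0
Syndrome s8…s1 = 0110 → error at position 6.
Flip position 6: 001010011000011 → 001011011000011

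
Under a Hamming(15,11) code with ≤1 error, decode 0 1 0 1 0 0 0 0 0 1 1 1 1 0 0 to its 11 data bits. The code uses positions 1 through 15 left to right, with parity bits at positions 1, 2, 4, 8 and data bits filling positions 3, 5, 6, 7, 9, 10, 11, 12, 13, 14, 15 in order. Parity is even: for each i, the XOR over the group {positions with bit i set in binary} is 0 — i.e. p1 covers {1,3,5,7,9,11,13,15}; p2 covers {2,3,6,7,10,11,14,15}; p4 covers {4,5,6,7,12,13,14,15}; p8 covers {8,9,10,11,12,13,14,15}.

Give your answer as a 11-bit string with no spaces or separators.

00100111100

s1 (pos 1,3,5,7,9,11,13,15): 0⊕0⊕0⊕0⊕0⊕1⊕1⊕0 = 0
s2 (pos 2,3,6,7,10,11,14,15): 1⊕0⊕0⊕0⊕1⊕1⊕0⊕0 = 1
s4 (pos 4,5,6,7,12,13,14,15): 1⊕0⊕0⊕0⊕1⊕1⊕0⊕0 = 1
s8 (pos 8,9,10,11,12,13,14,15): 0⊕0⊕1⊕1⊕1⊕1⊕0⊕0 = 0
Syndrome s8…s1 = 0110 → error at position 6.
Flip position 6: 010100000111100 → 010101000111100
Read data bits from positions 3,5,6,7,9,10,11,12,13,14,15: 00100111100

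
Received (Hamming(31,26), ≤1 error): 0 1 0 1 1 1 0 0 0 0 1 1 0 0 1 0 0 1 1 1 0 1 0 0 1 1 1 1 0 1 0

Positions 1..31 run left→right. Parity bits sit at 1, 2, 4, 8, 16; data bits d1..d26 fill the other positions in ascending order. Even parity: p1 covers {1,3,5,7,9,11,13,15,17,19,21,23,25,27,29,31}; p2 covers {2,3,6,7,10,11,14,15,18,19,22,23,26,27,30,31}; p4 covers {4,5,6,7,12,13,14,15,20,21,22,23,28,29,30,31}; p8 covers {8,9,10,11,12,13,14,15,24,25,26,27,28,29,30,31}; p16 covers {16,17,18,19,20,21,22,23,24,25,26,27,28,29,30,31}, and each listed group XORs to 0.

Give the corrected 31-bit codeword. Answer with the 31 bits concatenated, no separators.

0101110000110010011001001111010

s1 (pos 1,3,5,7,9,11,13,15,17,19,21,23,25,27,29,31): 0⊕0⊕1⊕0⊕0⊕1⊕0⊕1⊕0⊕1⊕0⊕0⊕1⊕1⊕0⊕0 = 0
s2 (pos 2,3,6,7,10,11,14,15,18,19,22,23,26,27,30,31): 1⊕0⊕1⊕0⊕0⊕1⊕0⊕1⊕1⊕1⊕1⊕0⊕1⊕1⊕1⊕0 = 0
s4 (pos 4,5,6,7,12,13,14,15,20,21,22,23,28,29,30,31): 1⊕1⊕1⊕0⊕1⊕0⊕0⊕1⊕1⊕0⊕1⊕0⊕1⊕0⊕1⊕0 = 1
s8 (pos 8,9,10,11,12,13,14,15,24,25,26,27,28,29,30,31): 0⊕0⊕0⊕1⊕1⊕0⊕0⊕1⊕0⊕1⊕1⊕1⊕1⊕0⊕1⊕0 = 0
s16 (pos 16,17,18,19,20,21,22,23,24,25,26,27,28,29,30,31): 0⊕0⊕1⊕1⊕1⊕0⊕1⊕0⊕0⊕1⊕1⊕1⊕1⊕0⊕1⊕0 = 1
Syndrome s16…s1 = 10100 → error at position 20.
Flip position 20: 0101110000110010011101001111010 → 0101110000110010011001001111010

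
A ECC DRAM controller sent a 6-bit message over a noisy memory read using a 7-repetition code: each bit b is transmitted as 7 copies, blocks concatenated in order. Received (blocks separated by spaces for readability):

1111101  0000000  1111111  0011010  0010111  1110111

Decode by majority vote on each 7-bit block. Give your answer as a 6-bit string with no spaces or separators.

Block 1 (1111101): 6 ones → 1
Block 2 (0000000): 0 ones → 0
Block 3 (1111111): 7 ones → 1
Block 4 (0011010): 3 ones → 0
Block 5 (0010111): 4 ones → 1
Block 6 (1110111): 6 ones → 1

101011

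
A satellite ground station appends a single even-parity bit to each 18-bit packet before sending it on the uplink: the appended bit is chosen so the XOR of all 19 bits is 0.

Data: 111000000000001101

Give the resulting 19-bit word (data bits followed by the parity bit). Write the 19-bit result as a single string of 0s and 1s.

XOR of the 18 data bits: 1⊕1⊕1⊕0⊕0⊕0⊕0⊕0⊕0⊕0⊕0⊕0⊕0⊕0⊕1⊕1⊕0⊕1 = 0
Parity bit = 0 (so all 19 bits XOR to 0).

1110000000000011010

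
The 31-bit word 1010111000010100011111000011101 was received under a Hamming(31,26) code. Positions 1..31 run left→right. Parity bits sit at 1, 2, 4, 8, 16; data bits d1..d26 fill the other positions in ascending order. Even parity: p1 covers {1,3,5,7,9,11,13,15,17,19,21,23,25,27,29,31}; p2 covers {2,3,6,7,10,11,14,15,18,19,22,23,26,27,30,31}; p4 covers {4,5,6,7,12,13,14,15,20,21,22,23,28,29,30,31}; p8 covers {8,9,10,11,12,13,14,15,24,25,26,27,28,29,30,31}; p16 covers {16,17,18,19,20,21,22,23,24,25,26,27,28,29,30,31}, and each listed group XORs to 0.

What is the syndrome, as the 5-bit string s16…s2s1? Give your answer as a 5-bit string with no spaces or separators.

10111

s1 (pos 1,3,5,7,9,11,13,15,17,19,21,23,25,27,29,31): 1⊕1⊕1⊕1⊕0⊕0⊕0⊕0⊕0⊕1⊕1⊕0⊕0⊕1⊕1⊕1 = 1
s2 (pos 2,3,6,7,10,11,14,15,18,19,22,23,26,27,30,31): 0⊕1⊕1⊕1⊕0⊕0⊕1⊕0⊕1⊕1⊕1⊕0⊕0⊕1⊕0⊕1 = 1
s4 (pos 4,5,6,7,12,13,14,15,20,21,22,23,28,29,30,31): 0⊕1⊕1⊕1⊕1⊕0⊕1⊕0⊕1⊕1⊕1⊕0⊕1⊕1⊕0⊕1 = 1
s8 (pos 8,9,10,11,12,13,14,15,24,25,26,27,28,29,30,31): 0⊕0⊕0⊕0⊕1⊕0⊕1⊕0⊕0⊕0⊕0⊕1⊕1⊕1⊕0⊕1 = 0
s16 (pos 16,17,18,19,20,21,22,23,24,25,26,27,28,29,30,31): 0⊕0⊕1⊕1⊕1⊕1⊕1⊕0⊕0⊕0⊕0⊕1⊕1⊕1⊕0⊕1 = 1
Syndrome s16…s1 = 10111 → error at position 23.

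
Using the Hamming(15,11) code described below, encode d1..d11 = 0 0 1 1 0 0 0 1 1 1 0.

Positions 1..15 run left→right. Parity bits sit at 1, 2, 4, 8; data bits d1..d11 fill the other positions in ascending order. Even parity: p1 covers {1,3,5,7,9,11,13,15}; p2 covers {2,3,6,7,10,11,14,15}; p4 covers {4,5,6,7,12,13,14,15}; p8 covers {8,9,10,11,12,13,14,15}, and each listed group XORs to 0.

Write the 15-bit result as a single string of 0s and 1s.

010101110001110

Place data at non-parity positions: p1 p2 0 p4 0 1 1 p8 0 0 0 1 1 1 0
p1 (pos 1,3,5,7,9,11,13,15): XOR of data positions = 0⊕0⊕1⊕0⊕0⊕1⊕0 = 0
p2 (pos 2,3,6,7,10,11,14,15): XOR of data positions = 0⊕1⊕1⊕0⊕0⊕1⊕0 = 1
p4 (pos 4,5,6,7,12,13,14,15): XOR of data positions = 0⊕1⊕1⊕1⊕1⊕1⊕0 = 1
p8 (pos 8,9,10,11,12,13,14,15): XOR of data positions = 0⊕0⊕0⊕1⊕1⊕1⊕0 = 1
Codeword: 010101110001110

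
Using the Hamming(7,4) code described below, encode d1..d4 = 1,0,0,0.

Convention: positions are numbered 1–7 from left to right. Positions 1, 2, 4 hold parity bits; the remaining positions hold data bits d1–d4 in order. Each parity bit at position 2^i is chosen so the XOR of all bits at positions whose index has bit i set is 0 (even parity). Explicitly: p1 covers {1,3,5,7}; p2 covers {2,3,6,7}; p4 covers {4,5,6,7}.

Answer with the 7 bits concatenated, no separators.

1110000

Place data at non-parity positions: p1 p2 1 p4 0 0 0
p1 (pos 1,3,5,7): XOR of data positions = 1⊕0⊕0 = 1
p2 (pos 2,3,6,7): XOR of data positions = 1⊕0⊕0 = 1
p4 (pos 4,5,6,7): XOR of data positions = 0⊕0⊕0 = 0
Codeword: 1110000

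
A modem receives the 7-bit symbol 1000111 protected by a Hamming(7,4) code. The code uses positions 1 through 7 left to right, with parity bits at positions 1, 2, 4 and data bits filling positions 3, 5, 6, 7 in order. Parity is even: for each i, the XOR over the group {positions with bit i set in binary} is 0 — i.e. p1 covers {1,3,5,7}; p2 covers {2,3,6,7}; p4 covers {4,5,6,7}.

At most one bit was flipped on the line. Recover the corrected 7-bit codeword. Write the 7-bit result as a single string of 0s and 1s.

1000011

s1 (pos 1,3,5,7): 1⊕0⊕1⊕1 = 1
s2 (pos 2,3,6,7): 0⊕0⊕1⊕1 = 0
s4 (pos 4,5,6,7): 0⊕1⊕1⊕1 = 1
Syndrome s4…s1 = 101 → error at position 5.
Flip position 5: 1000111 → 1000011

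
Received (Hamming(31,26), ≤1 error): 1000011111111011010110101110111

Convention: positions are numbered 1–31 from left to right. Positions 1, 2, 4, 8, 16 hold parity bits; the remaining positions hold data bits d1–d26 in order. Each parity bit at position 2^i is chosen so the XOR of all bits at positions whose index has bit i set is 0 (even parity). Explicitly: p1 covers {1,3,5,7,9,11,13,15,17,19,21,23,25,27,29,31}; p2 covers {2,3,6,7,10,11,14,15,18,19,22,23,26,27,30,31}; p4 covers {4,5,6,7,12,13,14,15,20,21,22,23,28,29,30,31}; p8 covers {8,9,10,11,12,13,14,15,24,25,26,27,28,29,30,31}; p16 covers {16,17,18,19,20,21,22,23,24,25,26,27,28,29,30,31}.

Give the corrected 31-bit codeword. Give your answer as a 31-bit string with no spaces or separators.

s1 (pos 1,3,5,7,9,11,13,15,17,19,21,23,25,27,29,31): 1⊕0⊕0⊕1⊕1⊕1⊕1⊕1⊕0⊕0⊕1⊕1⊕1⊕1⊕1⊕1 = 0
s2 (pos 2,3,6,7,10,11,14,15,18,19,22,23,26,27,30,31): 0⊕0⊕1⊕1⊕1⊕1⊕0⊕1⊕1⊕0⊕0⊕1⊕1⊕1⊕1⊕1 = 1
s4 (pos 4,5,6,7,12,13,14,15,20,21,22,23,28,29,30,31): 0⊕0⊕1⊕1⊕1⊕1⊕0⊕1⊕1⊕1⊕0⊕1⊕0⊕1⊕1⊕1 = 1
s8 (pos 8,9,10,11,12,13,14,15,24,25,26,27,28,29,30,31): 1⊕1⊕1⊕1⊕1⊕1⊕0⊕1⊕0⊕1⊕1⊕1⊕0⊕1⊕1⊕1 = 1
s16 (pos 16,17,18,19,20,21,22,23,24,25,26,27,28,29,30,31): 1⊕0⊕1⊕0⊕1⊕1⊕0⊕1⊕0⊕1⊕1⊕1⊕0⊕1⊕1⊕1 = 1
Syndrome s16…s1 = 11110 → error at position 30.
Flip position 30: 1000011111111011010110101110111 → 1000011111111011010110101110101

1000011111111011010110101110101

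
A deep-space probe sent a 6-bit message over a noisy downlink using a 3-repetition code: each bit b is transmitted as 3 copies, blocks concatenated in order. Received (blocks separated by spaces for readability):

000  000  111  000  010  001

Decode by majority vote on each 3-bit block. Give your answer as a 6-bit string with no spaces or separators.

Block 1 (000): 0 ones → 0
Block 2 (000): 0 ones → 0
Block 3 (111): 3 ones → 1
Block 4 (000): 0 ones → 0
Block 5 (010): 1 one → 0
Block 6 (001): 1 one → 0

001000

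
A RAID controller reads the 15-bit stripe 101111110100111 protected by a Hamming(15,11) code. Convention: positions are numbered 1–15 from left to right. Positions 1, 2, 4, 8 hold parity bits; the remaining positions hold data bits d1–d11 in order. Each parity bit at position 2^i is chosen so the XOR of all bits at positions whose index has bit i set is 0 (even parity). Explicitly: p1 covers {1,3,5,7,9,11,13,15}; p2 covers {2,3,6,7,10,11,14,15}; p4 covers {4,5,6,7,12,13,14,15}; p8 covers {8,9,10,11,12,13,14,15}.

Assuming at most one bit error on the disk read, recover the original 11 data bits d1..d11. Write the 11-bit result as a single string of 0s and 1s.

s1 (pos 1,3,5,7,9,11,13,15): 1⊕1⊕1⊕1⊕0⊕0⊕1⊕1 = 0
s2 (pos 2,3,6,7,10,11,14,15): 0⊕1⊕1⊕1⊕1⊕0⊕1⊕1 = 0
s4 (pos 4,5,6,7,12,13,14,15): 1⊕1⊕1⊕1⊕0⊕1⊕1⊕1 = 1
s8 (pos 8,9,10,11,12,13,14,15): 1⊕0⊕1⊕0⊕0⊕1⊕1⊕1 = 1
Syndrome s8…s1 = 1100 → error at position 12.
Flip position 12: 101111110100111 → 101111110101111
Read data bits from positions 3,5,6,7,9,10,11,12,13,14,15: 11110101111

11110101111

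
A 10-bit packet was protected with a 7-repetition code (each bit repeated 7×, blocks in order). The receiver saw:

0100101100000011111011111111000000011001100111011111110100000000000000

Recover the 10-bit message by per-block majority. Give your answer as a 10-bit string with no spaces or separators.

0011011100

Block 1 (0100101): 3 ones → 0
Block 2 (1000000): 1 one → 0
Block 3 (1111101): 6 ones → 1
Block 4 (1111111): 7 ones → 1
Block 5 (0000000): 0 ones → 0
Block 6 (1100110): 4 ones → 1
Block 7 (0111011): 5 ones → 1
Block 8 (1111101): 6 ones → 1
Block 9 (0000000): 0 ones → 0
Block 10 (0000000): 0 ones → 0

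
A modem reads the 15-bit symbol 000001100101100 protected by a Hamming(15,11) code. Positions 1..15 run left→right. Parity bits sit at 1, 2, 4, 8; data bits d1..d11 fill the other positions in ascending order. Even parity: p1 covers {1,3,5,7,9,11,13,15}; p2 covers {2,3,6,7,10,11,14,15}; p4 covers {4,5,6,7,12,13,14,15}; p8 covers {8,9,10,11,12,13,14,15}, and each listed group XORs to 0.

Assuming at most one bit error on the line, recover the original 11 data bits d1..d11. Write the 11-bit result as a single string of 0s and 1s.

00110001100

s1 (pos 1,3,5,7,9,11,13,15): 0⊕0⊕0⊕1⊕0⊕0⊕1⊕0 = 0
s2 (pos 2,3,6,7,10,11,14,15): 0⊕0⊕1⊕1⊕1⊕0⊕0⊕0 = 1
s4 (pos 4,5,6,7,12,13,14,15): 0⊕0⊕1⊕1⊕1⊕1⊕0⊕0 = 0
s8 (pos 8,9,10,11,12,13,14,15): 0⊕0⊕1⊕0⊕1⊕1⊕0⊕0 = 1
Syndrome s8…s1 = 1010 → error at position 10.
Flip position 10: 000001100101100 → 000001100001100
Read data bits from positions 3,5,6,7,9,10,11,12,13,14,15: 00110001100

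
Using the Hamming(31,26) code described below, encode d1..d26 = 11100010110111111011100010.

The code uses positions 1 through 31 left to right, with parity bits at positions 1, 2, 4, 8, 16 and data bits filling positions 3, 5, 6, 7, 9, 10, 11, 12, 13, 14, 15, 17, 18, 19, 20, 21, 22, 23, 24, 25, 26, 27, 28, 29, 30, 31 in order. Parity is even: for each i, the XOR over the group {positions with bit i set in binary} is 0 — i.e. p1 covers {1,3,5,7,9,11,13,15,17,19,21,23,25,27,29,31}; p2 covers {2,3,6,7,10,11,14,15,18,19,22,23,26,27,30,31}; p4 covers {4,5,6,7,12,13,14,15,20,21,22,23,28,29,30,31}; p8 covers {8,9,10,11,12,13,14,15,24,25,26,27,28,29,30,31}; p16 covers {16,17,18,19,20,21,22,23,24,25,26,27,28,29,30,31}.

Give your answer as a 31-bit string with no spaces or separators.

0110110100101100111111011100010

Place data at non-parity positions: p1 p2 1 p4 1 1 0 p8 0 0 1 0 1 1 0 p16 1 1 1 1 1 1 0 1 1 1 0 0 0 1 0
p1 (pos 1,3,5,7,9,11,13,15,17,19,21,23,25,27,29,31): XOR of data positions = 1⊕1⊕0⊕0⊕1⊕1⊕0⊕1⊕1⊕1⊕0⊕1⊕0⊕0⊕0 = 0
p2 (pos 2,3,6,7,10,11,14,15,18,19,22,23,26,27,30,31): XOR of data positions = 1⊕1⊕0⊕0⊕1⊕1⊕0⊕1⊕1⊕1⊕0⊕1⊕0⊕1⊕0 = 1
p4 (pos 4,5,6,7,12,13,14,15,20,21,22,23,28,29,30,31): XOR of data positions = 1⊕1⊕0⊕0⊕1⊕1⊕0⊕1⊕1⊕1⊕0⊕0⊕0⊕1⊕0 = 0
p8 (pos 8,9,10,11,12,13,14,15,24,25,26,27,28,29,30,31): XOR of data positions = 0⊕0⊕1⊕0⊕1⊕1⊕0⊕1⊕1⊕1⊕0⊕0⊕0⊕1⊕0 = 1
p16 (pos 16,17,18,19,20,21,22,23,24,25,26,27,28,29,30,31): XOR of data positions = 1⊕1⊕1⊕1⊕1⊕1⊕0⊕1⊕1⊕1⊕0⊕0⊕0⊕1⊕0 = 0
Codeword: 0110110100101100111111011100010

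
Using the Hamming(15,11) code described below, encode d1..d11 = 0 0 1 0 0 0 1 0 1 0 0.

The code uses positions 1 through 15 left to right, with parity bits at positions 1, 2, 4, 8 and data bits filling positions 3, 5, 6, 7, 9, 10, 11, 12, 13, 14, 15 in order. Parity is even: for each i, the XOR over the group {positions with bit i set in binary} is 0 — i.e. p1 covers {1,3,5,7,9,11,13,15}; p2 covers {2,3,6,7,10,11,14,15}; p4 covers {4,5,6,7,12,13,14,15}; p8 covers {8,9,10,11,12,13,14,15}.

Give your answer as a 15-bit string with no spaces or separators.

Place data at non-parity positions: p1 p2 0 p4 0 1 0 p8 0 0 1 0 1 0 0
p1 (pos 1,3,5,7,9,11,13,15): XOR of data positions = 0⊕0⊕0⊕0⊕1⊕1⊕0 = 0
p2 (pos 2,3,6,7,10,11,14,15): XOR of data positions = 0⊕1⊕0⊕0⊕1⊕0⊕0 = 0
p4 (pos 4,5,6,7,12,13,14,15): XOR of data positions = 0⊕1⊕0⊕0⊕1⊕0⊕0 = 0
p8 (pos 8,9,10,11,12,13,14,15): XOR of data positions = 0⊕0⊕1⊕0⊕1⊕0⊕0 = 0
Codeword: 000001000010100

000001000010100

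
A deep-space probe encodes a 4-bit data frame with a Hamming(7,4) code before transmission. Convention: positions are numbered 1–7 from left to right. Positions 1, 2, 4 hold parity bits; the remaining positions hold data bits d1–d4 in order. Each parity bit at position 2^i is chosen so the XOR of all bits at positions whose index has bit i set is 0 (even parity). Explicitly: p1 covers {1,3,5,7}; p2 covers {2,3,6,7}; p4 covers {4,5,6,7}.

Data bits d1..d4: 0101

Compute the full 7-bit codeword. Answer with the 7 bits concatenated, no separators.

0100101

Place data at non-parity positions: p1 p2 0 p4 1 0 1
p1 (pos 1,3,5,7): XOR of data positions = 0⊕1⊕1 = 0
p2 (pos 2,3,6,7): XOR of data positions = 0⊕0⊕1 = 1
p4 (pos 4,5,6,7): XOR of data positions = 1⊕0⊕1 = 0
Codeword: 0100101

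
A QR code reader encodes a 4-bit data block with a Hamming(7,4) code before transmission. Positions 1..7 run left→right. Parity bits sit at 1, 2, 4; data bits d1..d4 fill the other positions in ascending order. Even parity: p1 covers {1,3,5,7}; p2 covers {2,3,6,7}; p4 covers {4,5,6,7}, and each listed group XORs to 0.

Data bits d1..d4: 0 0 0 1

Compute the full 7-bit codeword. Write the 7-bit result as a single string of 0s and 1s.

Place data at non-parity positions: p1 p2 0 p4 0 0 1
p1 (pos 1,3,5,7): XOR of data positions = 0⊕0⊕1 = 1
p2 (pos 2,3,6,7): XOR of data positions = 0⊕0⊕1 = 1
p4 (pos 4,5,6,7): XOR of data positions = 0⊕0⊕1 = 1
Codeword: 1101001

1101001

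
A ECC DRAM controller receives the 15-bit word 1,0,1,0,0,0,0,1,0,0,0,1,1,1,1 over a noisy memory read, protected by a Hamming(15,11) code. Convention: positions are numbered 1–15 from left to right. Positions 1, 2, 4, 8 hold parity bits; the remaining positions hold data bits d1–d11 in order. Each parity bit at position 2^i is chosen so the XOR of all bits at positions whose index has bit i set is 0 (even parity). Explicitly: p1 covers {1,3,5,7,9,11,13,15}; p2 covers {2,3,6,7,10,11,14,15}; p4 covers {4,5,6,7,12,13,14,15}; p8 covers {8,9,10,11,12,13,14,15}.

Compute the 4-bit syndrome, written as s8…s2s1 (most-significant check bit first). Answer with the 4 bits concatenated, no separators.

1010

s1 (pos 1,3,5,7,9,11,13,15): 1⊕1⊕0⊕0⊕0⊕0⊕1⊕1 = 0
s2 (pos 2,3,6,7,10,11,14,15): 0⊕1⊕0⊕0⊕0⊕0⊕1⊕1 = 1
s4 (pos 4,5,6,7,12,13,14,15): 0⊕0⊕0⊕0⊕1⊕1⊕1⊕1 = 0
s8 (pos 8,9,10,11,12,13,14,15): 1⊕0⊕0⊕0⊕1⊕1⊕1⊕1 = 1
Syndrome s8…s1 = 1010 → error at position 10.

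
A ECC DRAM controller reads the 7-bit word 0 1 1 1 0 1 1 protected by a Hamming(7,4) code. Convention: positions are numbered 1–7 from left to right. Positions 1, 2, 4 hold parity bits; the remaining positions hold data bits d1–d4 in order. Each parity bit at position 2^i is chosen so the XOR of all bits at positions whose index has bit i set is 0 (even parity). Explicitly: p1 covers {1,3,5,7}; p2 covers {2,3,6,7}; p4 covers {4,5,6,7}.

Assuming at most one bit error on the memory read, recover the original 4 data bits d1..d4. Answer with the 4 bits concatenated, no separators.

1011

s1 (pos 1,3,5,7): 0⊕1⊕0⊕1 = 0
s2 (pos 2,3,6,7): 1⊕1⊕1⊕1 = 0
s4 (pos 4,5,6,7): 1⊕0⊕1⊕1 = 1
Syndrome s4…s1 = 100 → error at position 4.
Flip position 4: 0111011 → 0110011
Read data bits from positions 3,5,6,7: 1011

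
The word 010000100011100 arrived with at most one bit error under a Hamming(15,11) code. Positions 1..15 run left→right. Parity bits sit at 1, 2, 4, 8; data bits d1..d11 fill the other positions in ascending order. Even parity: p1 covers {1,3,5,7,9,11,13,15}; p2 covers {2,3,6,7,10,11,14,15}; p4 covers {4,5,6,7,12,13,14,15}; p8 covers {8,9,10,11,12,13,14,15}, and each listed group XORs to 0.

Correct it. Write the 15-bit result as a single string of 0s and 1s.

010000100011101

s1 (pos 1,3,5,7,9,11,13,15): 0⊕0⊕0⊕1⊕0⊕1⊕1⊕0 = 1
s2 (pos 2,3,6,7,10,11,14,15): 1⊕0⊕0⊕1⊕0⊕1⊕0⊕0 = 1
s4 (pos 4,5,6,7,12,13,14,15): 0⊕0⊕0⊕1⊕1⊕1⊕0⊕0 = 1
s8 (pos 8,9,10,11,12,13,14,15): 0⊕0⊕0⊕1⊕1⊕1⊕0⊕0 = 1
Syndrome s8…s1 = 1111 → error at position 15.
Flip position 15: 010000100011100 → 010000100011101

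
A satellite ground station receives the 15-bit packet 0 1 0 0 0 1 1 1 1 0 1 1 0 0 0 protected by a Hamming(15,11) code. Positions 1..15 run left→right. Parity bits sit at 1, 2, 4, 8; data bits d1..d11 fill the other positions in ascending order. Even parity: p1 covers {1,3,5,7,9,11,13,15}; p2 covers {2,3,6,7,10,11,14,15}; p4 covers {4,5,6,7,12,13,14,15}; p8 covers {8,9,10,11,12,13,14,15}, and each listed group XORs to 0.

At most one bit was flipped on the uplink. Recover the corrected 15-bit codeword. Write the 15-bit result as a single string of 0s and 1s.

010011111011000

s1 (pos 1,3,5,7,9,11,13,15): 0⊕0⊕0⊕1⊕1⊕1⊕0⊕0 = 1
s2 (pos 2,3,6,7,10,11,14,15): 1⊕0⊕1⊕1⊕0⊕1⊕0⊕0 = 0
s4 (pos 4,5,6,7,12,13,14,15): 0⊕0⊕1⊕1⊕1⊕0⊕0⊕0 = 1
s8 (pos 8,9,10,11,12,13,14,15): 1⊕1⊕0⊕1⊕1⊕0⊕0⊕0 = 0
Syndrome s8…s1 = 0101 → error at position 5.
Flip position 5: 010001111011000 → 010011111011000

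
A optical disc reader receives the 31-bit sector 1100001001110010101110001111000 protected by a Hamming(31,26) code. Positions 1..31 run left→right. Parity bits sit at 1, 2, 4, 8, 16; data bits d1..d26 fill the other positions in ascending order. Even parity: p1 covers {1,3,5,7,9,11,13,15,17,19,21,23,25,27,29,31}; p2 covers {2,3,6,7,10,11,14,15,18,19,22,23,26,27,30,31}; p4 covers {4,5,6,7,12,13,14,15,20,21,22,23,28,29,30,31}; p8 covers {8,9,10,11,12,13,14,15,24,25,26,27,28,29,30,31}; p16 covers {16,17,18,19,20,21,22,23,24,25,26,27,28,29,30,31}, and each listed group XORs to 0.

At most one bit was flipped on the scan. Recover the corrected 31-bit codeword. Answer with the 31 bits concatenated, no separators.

0100001001110010101110001111000

s1 (pos 1,3,5,7,9,11,13,15,17,19,21,23,25,27,29,31): 1⊕0⊕0⊕1⊕0⊕1⊕0⊕1⊕1⊕1⊕1⊕0⊕1⊕1⊕0⊕0 = 1
s2 (pos 2,3,6,7,10,11,14,15,18,19,22,23,26,27,30,31): 1⊕0⊕0⊕1⊕1⊕1⊕0⊕1⊕0⊕1⊕0⊕0⊕1⊕1⊕0⊕0 = 0
s4 (pos 4,5,6,7,12,13,14,15,20,21,22,23,28,29,30,31): 0⊕0⊕0⊕1⊕1⊕0⊕0⊕1⊕1⊕1⊕0⊕0⊕1⊕0⊕0⊕0 = 0
s8 (pos 8,9,10,11,12,13,14,15,24,25,26,27,28,29,30,31): 0⊕0⊕1⊕1⊕1⊕0⊕0⊕1⊕0⊕1⊕1⊕1⊕1⊕0⊕0⊕0 = 0
s16 (pos 16,17,18,19,20,21,22,23,24,25,26,27,28,29,30,31): 0⊕1⊕0⊕1⊕1⊕1⊕0⊕0⊕0⊕1⊕1⊕1⊕1⊕0⊕0⊕0 = 0
Syndrome s16…s1 = 00001 → error at position 1.
Flip position 1: 1100001001110010101110001111000 → 0100001001110010101110001111000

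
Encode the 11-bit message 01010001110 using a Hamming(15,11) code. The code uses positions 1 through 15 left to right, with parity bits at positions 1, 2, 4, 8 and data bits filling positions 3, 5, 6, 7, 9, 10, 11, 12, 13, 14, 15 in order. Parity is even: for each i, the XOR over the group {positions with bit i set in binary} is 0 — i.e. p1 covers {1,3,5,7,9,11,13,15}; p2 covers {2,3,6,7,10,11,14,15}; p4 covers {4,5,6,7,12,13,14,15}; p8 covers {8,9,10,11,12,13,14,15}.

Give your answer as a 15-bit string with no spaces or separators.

Place data at non-parity positions: p1 p2 0 p4 1 0 1 p8 0 0 0 1 1 1 0
p1 (pos 1,3,5,7,9,11,13,15): XOR of data positions = 0⊕1⊕1⊕0⊕0⊕1⊕0 = 1
p2 (pos 2,3,6,7,10,11,14,15): XOR of data positions = 0⊕0⊕1⊕0⊕0⊕1⊕0 = 0
p4 (pos 4,5,6,7,12,13,14,15): XOR of data positions = 1⊕0⊕1⊕1⊕1⊕1⊕0 = 1
p8 (pos 8,9,10,11,12,13,14,15): XOR of data positions = 0⊕0⊕0⊕1⊕1⊕1⊕0 = 1
Codeword: 100110110001110

100110110001110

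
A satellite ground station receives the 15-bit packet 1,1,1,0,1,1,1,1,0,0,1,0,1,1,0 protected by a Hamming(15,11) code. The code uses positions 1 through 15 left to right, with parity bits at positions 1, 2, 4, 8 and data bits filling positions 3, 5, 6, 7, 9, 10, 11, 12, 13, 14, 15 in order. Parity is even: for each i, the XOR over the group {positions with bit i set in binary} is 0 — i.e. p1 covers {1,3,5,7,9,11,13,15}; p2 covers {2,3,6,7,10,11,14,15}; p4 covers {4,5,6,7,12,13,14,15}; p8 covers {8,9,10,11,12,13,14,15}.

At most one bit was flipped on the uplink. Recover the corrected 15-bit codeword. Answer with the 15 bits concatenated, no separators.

111111110010110

s1 (pos 1,3,5,7,9,11,13,15): 1⊕1⊕1⊕1⊕0⊕1⊕1⊕0 = 0
s2 (pos 2,3,6,7,10,11,14,15): 1⊕1⊕1⊕1⊕0⊕1⊕1⊕0 = 0
s4 (pos 4,5,6,7,12,13,14,15): 0⊕1⊕1⊕1⊕0⊕1⊕1⊕0 = 1
s8 (pos 8,9,10,11,12,13,14,15): 1⊕0⊕0⊕1⊕0⊕1⊕1⊕0 = 0
Syndrome s8…s1 = 0100 → error at position 4.
Flip position 4: 111011110010110 → 111111110010110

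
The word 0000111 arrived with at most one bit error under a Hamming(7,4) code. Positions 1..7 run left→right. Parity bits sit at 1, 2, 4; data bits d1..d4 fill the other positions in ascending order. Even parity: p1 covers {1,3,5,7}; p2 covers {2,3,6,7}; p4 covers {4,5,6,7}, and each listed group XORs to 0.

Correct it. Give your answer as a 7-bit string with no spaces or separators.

0001111

s1 (pos 1,3,5,7): 0⊕0⊕1⊕1 = 0
s2 (pos 2,3,6,7): 0⊕0⊕1⊕1 = 0
s4 (pos 4,5,6,7): 0⊕1⊕1⊕1 = 1
Syndrome s4…s1 = 100 → error at position 4.
Flip position 4: 0000111 → 0001111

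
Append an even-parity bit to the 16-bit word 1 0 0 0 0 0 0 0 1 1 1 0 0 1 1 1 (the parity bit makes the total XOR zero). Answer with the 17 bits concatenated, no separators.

10000000111001111

XOR of the 16 data bits: 1⊕0⊕0⊕0⊕0⊕0⊕0⊕0⊕1⊕1⊕1⊕0⊕0⊕1⊕1⊕1 = 1
Parity bit = 1 (so all 17 bits XOR to 0).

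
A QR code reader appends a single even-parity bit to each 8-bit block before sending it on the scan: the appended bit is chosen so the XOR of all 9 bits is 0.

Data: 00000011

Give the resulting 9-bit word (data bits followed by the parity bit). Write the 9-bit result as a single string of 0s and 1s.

XOR of the 8 data bits: 0⊕0⊕0⊕0⊕0⊕0⊕1⊕1 = 0
Parity bit = 0 (so all 9 bits XOR to 0).

000000110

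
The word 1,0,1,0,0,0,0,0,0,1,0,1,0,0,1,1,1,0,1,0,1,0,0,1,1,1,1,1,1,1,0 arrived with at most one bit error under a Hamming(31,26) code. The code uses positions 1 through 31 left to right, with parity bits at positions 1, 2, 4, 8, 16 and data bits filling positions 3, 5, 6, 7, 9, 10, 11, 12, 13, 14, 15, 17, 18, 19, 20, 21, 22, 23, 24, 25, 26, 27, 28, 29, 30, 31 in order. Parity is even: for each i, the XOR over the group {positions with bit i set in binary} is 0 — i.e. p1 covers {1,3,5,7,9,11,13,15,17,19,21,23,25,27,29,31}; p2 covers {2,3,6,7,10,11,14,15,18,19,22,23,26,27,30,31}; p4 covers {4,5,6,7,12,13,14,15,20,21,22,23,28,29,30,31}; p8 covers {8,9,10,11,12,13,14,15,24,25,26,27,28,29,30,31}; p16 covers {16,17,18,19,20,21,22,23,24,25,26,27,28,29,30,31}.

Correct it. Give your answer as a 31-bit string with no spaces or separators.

1010000001010011100010011111110

s1 (pos 1,3,5,7,9,11,13,15,17,19,21,23,25,27,29,31): 1⊕1⊕0⊕0⊕0⊕0⊕0⊕1⊕1⊕1⊕1⊕0⊕1⊕1⊕1⊕0 = 1
s2 (pos 2,3,6,7,10,11,14,15,18,19,22,23,26,27,30,31): 0⊕1⊕0⊕0⊕1⊕0⊕0⊕1⊕0⊕1⊕0⊕0⊕1⊕1⊕1⊕0 = 1
s4 (pos 4,5,6,7,12,13,14,15,20,21,22,23,28,29,30,31): 0⊕0⊕0⊕0⊕1⊕0⊕0⊕1⊕0⊕1⊕0⊕0⊕1⊕1⊕1⊕0 = 0
s8 (pos 8,9,10,11,12,13,14,15,24,25,26,27,28,29,30,31): 0⊕0⊕1⊕0⊕1⊕0⊕0⊕1⊕1⊕1⊕1⊕1⊕1⊕1⊕1⊕0 = 0
s16 (pos 16,17,18,19,20,21,22,23,24,25,26,27,28,29,30,31): 1⊕1⊕0⊕1⊕0⊕1⊕0⊕0⊕1⊕1⊕1⊕1⊕1⊕1⊕1⊕0 = 1
Syndrome s16…s1 = 10011 → error at position 19.
Flip position 19: 1010000001010011101010011111110 → 1010000001010011100010011111110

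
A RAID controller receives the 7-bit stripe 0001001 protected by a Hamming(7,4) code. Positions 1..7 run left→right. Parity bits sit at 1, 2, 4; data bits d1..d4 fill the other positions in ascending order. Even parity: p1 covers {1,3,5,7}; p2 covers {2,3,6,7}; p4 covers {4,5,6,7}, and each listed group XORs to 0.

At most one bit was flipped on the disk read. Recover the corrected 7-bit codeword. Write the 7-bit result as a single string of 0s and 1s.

s1 (pos 1,3,5,7): 0⊕0⊕0⊕1 = 1
s2 (pos 2,3,6,7): 0⊕0⊕0⊕1 = 1
s4 (pos 4,5,6,7): 1⊕0⊕0⊕1 = 0
Syndrome s4…s1 = 011 → error at position 3.
Flip position 3: 0001001 → 0011001

0011001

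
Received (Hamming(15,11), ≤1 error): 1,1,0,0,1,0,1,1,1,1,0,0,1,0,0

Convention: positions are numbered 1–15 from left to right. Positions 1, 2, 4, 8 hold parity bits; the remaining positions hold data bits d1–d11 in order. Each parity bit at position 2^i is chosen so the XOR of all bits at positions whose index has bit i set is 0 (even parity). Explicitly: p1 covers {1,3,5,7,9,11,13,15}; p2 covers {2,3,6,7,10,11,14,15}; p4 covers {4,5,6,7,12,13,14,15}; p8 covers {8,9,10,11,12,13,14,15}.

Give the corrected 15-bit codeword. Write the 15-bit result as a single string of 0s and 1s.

110010011100100

s1 (pos 1,3,5,7,9,11,13,15): 1⊕0⊕1⊕1⊕1⊕0⊕1⊕0 = 1
s2 (pos 2,3,6,7,10,11,14,15): 1⊕0⊕0⊕1⊕1⊕0⊕0⊕0 = 1
s4 (pos 4,5,6,7,12,13,14,15): 0⊕1⊕0⊕1⊕0⊕1⊕0⊕0 = 1
s8 (pos 8,9,10,11,12,13,14,15): 1⊕1⊕1⊕0⊕0⊕1⊕0⊕0 = 0
Syndrome s8…s1 = 0111 → error at position 7.
Flip position 7: 110010111100100 → 110010011100100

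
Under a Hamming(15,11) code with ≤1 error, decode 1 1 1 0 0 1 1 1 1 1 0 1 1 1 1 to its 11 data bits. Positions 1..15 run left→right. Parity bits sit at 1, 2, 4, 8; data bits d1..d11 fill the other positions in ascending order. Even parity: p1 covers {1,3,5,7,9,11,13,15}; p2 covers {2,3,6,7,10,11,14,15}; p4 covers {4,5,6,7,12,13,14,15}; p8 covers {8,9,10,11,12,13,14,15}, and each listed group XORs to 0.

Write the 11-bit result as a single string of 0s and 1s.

s1 (pos 1,3,5,7,9,11,13,15): 1⊕1⊕0⊕1⊕1⊕0⊕1⊕1 = 0
s2 (pos 2,3,6,7,10,11,14,15): 1⊕1⊕1⊕1⊕1⊕0⊕1⊕1 = 1
s4 (pos 4,5,6,7,12,13,14,15): 0⊕0⊕1⊕1⊕1⊕1⊕1⊕1 = 0
s8 (pos 8,9,10,11,12,13,14,15): 1⊕1⊕1⊕0⊕1⊕1⊕1⊕1 = 1
Syndrome s8…s1 = 1010 → error at position 10.
Flip position 10: 111001111101111 → 111001111001111
Read data bits from positions 3,5,6,7,9,10,11,12,13,14,15: 10111001111

10111001111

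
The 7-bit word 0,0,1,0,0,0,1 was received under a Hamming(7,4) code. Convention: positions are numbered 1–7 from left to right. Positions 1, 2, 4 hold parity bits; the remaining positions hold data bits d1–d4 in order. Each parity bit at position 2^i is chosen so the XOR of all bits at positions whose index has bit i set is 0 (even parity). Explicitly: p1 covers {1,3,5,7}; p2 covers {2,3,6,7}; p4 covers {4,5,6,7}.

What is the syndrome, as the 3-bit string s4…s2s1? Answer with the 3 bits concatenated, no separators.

100

s1 (pos 1,3,5,7): 0⊕1⊕0⊕1 = 0
s2 (pos 2,3,6,7): 0⊕1⊕0⊕1 = 0
s4 (pos 4,5,6,7): 0⊕0⊕0⊕1 = 1
Syndrome s4…s1 = 100 → error at position 4.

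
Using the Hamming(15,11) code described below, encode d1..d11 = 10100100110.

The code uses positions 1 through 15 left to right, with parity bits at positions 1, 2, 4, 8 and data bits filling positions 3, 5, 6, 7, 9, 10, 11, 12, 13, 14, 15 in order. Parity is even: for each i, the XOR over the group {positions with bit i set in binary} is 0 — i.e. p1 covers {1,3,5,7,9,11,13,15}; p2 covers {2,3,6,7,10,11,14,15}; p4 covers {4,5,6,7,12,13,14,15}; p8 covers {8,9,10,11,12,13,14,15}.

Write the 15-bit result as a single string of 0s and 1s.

Place data at non-parity positions: p1 p2 1 p4 0 1 0 p8 0 1 0 0 1 1 0
p1 (pos 1,3,5,7,9,11,13,15): XOR of data positions = 1⊕0⊕0⊕0⊕0⊕1⊕0 = 0
p2 (pos 2,3,6,7,10,11,14,15): XOR of data positions = 1⊕1⊕0⊕1⊕0⊕1⊕0 = 0
p4 (pos 4,5,6,7,12,13,14,15): XOR of data positions = 0⊕1⊕0⊕0⊕1⊕1⊕0 = 1
p8 (pos 8,9,10,11,12,13,14,15): XOR of data positions = 0⊕1⊕0⊕0⊕1⊕1⊕0 = 1
Codeword: 001101010100110

001101010100110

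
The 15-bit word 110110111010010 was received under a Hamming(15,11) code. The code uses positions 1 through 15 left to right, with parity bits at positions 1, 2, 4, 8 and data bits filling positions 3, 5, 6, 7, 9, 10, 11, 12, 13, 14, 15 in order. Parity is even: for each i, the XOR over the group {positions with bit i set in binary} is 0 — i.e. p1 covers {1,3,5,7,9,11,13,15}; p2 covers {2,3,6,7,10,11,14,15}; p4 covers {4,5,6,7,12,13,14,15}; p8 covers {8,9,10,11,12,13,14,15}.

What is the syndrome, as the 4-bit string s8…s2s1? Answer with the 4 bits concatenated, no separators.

0001

s1 (pos 1,3,5,7,9,11,13,15): 1⊕0⊕1⊕1⊕1⊕1⊕0⊕0 = 1
s2 (pos 2,3,6,7,10,11,14,15): 1⊕0⊕0⊕1⊕0⊕1⊕1⊕0 = 0
s4 (pos 4,5,6,7,12,13,14,15): 1⊕1⊕0⊕1⊕0⊕0⊕1⊕0 = 0
s8 (pos 8,9,10,11,12,13,14,15): 1⊕1⊕0⊕1⊕0⊕0⊕1⊕0 = 0
Syndrome s8…s1 = 0001 → error at position 1.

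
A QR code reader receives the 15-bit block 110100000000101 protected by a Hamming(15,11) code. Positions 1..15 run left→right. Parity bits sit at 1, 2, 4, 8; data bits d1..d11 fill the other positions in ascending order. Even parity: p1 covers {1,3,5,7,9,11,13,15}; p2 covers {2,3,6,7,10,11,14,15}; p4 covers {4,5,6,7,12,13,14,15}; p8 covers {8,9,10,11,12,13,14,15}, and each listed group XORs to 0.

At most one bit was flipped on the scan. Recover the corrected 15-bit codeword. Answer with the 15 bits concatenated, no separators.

s1 (pos 1,3,5,7,9,11,13,15): 1⊕0⊕0⊕0⊕0⊕0⊕1⊕1 = 1
s2 (pos 2,3,6,7,10,11,14,15): 1⊕0⊕0⊕0⊕0⊕0⊕0⊕1 = 0
s4 (pos 4,5,6,7,12,13,14,15): 1⊕0⊕0⊕0⊕0⊕1⊕0⊕1 = 1
s8 (pos 8,9,10,11,12,13,14,15): 0⊕0⊕0⊕0⊕0⊕1⊕0⊕1 = 0
Syndrome s8…s1 = 0101 → error at position 5.
Flip position 5: 110100000000101 → 110110000000101

110110000000101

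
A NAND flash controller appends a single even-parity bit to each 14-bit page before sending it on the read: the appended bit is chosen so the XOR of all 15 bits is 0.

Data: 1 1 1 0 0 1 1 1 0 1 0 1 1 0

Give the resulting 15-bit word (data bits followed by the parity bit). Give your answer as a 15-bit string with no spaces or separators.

111001110101101

XOR of the 14 data bits: 1⊕1⊕1⊕0⊕0⊕1⊕1⊕1⊕0⊕1⊕0⊕1⊕1⊕0 = 1
Parity bit = 1 (so all 15 bits XOR to 0).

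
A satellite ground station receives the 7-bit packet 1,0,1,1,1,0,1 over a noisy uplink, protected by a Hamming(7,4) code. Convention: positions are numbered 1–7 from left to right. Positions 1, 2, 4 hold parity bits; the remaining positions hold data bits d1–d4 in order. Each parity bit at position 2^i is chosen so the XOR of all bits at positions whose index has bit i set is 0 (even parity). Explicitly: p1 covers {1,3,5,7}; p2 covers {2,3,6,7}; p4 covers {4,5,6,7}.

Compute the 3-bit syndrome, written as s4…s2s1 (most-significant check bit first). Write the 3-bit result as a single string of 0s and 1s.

s1 (pos 1,3,5,7): 1⊕1⊕1⊕1 = 0
s2 (pos 2,3,6,7): 0⊕1⊕0⊕1 = 0
s4 (pos 4,5,6,7): 1⊕1⊕0⊕1 = 1
Syndrome s4…s1 = 100 → error at position 4.

100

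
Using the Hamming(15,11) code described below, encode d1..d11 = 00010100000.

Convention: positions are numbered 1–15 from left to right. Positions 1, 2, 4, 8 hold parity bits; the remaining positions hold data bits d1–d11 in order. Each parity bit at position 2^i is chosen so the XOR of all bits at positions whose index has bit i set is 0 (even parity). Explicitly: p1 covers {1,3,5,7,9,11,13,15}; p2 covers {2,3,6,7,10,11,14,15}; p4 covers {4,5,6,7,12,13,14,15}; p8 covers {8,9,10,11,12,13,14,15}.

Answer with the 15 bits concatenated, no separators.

Place data at non-parity positions: p1 p2 0 p4 0 0 1 p8 0 1 0 0 0 0 0
p1 (pos 1,3,5,7,9,11,13,15): XOR of data positions = 0⊕0⊕1⊕0⊕0⊕0⊕0 = 1
p2 (pos 2,3,6,7,10,11,14,15): XOR of data positions = 0⊕0⊕1⊕1⊕0⊕0⊕0 = 0
p4 (pos 4,5,6,7,12,13,14,15): XOR of data positions = 0⊕0⊕1⊕0⊕0⊕0⊕0 = 1
p8 (pos 8,9,10,11,12,13,14,15): XOR of data positions = 0⊕1⊕0⊕0⊕0⊕0⊕0 = 1
Codeword: 100100110100000

100100110100000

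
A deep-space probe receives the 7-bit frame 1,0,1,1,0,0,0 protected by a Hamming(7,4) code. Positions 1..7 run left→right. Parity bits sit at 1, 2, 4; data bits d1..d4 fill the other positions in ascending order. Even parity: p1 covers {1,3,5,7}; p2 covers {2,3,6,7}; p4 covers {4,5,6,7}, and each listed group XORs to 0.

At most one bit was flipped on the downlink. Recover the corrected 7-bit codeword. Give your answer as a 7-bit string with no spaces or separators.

1011010

s1 (pos 1,3,5,7): 1⊕1⊕0⊕0 = 0
s2 (pos 2,3,6,7): 0⊕1⊕0⊕0 = 1
s4 (pos 4,5,6,7): 1⊕0⊕0⊕0 = 1
Syndrome s4…s1 = 110 → error at position 6.
Flip position 6: 1011000 → 1011010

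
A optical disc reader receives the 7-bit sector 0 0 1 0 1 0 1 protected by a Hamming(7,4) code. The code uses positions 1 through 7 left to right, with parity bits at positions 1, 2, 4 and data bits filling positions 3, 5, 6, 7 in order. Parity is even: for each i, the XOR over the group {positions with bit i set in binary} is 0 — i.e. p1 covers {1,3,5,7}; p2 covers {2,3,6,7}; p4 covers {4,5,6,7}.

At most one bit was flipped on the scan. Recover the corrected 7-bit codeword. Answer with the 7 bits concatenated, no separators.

s1 (pos 1,3,5,7): 0⊕1⊕1⊕1 = 1
s2 (pos 2,3,6,7): 0⊕1⊕0⊕1 = 0
s4 (pos 4,5,6,7): 0⊕1⊕0⊕1 = 0
Syndrome s4…s1 = 001 → error at position 1.
Flip position 1: 0010101 → 1010101

1010101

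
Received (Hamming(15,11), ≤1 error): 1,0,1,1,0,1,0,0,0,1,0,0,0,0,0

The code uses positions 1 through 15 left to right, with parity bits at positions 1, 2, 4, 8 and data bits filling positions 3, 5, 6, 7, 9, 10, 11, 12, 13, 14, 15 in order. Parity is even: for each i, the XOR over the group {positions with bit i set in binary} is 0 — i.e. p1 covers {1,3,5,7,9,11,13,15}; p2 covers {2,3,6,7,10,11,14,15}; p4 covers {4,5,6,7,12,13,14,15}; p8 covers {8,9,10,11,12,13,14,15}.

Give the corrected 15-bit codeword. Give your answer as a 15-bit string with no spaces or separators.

101101000000000

s1 (pos 1,3,5,7,9,11,13,15): 1⊕1⊕0⊕0⊕0⊕0⊕0⊕0 = 0
s2 (pos 2,3,6,7,10,11,14,15): 0⊕1⊕1⊕0⊕1⊕0⊕0⊕0 = 1
s4 (pos 4,5,6,7,12,13,14,15): 1⊕0⊕1⊕0⊕0⊕0⊕0⊕0 = 0
s8 (pos 8,9,10,11,12,13,14,15): 0⊕0⊕1⊕0⊕0⊕0⊕0⊕0 = 1
Syndrome s8…s1 = 1010 → error at position 10.
Flip position 10: 101101000100000 → 101101000000000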